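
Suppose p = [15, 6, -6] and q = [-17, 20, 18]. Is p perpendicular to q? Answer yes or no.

no

p · q = 15·(-17) + 6·20 + (-6)·18 = -255 + 120 - 108 = -243
Nonzero, so the vectors are not orthogonal.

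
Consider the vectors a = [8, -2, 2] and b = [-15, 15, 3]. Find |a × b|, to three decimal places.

i: (-2)·3 - 2·15 = -6 - 30 = -36
j: 2·(-15) - 8·3 = -30 - 24 = -54
k: 8·15 - (-2)·(-15) = 120 - 30 = 90
a × b = (-36, -54, 90)
|a × b| = √((-36)² + (-54)² + 90²) = √12312 ≈ 110.9595

110.959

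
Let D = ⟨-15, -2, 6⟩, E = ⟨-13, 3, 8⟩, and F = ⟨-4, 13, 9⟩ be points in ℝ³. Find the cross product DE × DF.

(-15, 16, -25)

DE = (2, 5, 2)
DF = (11, 15, 3)
i: 5·3 - 2·15 = 15 - 30 = -15
j: 2·11 - 2·3 = 22 - 6 = 16
k: 2·15 - 5·11 = 30 - 55 = -25
DE × DF = (-15, 16, -25)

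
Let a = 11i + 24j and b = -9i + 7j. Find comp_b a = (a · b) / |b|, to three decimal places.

6.052

a · b = 11·(-9) + 24·7 = -99 + 168 = 69
|b| = √(81 + 49) = √130 ≈ 11.4018
comp_b a = 69 / √130 ≈ 6.052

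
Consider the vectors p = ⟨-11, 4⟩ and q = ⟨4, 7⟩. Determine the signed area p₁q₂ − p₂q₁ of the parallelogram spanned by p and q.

(-11)·7 - 4·4 = -77 - 16 = -93

-93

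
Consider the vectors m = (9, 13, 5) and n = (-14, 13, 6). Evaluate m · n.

m · n = 9·(-14) + 13·13 + 5·6 = -126 + 169 + 30 = 73

73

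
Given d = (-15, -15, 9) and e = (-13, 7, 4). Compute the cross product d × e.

(-123, -57, -300)

i: (-15)·4 - 9·7 = -60 - 63 = -123
j: 9·(-13) - (-15)·4 = -117 - (-60) = -57
k: (-15)·7 - (-15)·(-13) = -105 - 195 = -300
d × e = (-123, -57, -300)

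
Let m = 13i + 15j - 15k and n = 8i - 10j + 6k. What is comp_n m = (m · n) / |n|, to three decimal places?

-9.617

m · n = 13·8 + 15·(-10) + (-15)·6 = 104 - 150 - 90 = -136
|n| = √(64 + 100 + 36) = √200 ≈ 14.1421
comp_n m = -136 / √200 ≈ -9.617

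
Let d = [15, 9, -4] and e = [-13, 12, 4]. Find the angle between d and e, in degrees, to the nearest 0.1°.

108.4

d · e = 15·(-13) + 9·12 + (-4)·4 = -195 + 108 - 16 = -103
|d|² = 225 + 81 + 16 = 322,  |d| = √322 ≈ 17.944358
|e|² = 169 + 144 + 16 = 329,  |e| = √329 ≈ 18.138357
cos θ = -103 / (17.944358 · 18.138357) ≈ -0.31645
θ = arccos(-0.31645) ≈ 108.4°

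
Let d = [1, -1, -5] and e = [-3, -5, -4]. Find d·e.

d · e = 1·(-3) + (-1)·(-5) + (-5)·(-4) = -3 + 5 + 20 = 22

22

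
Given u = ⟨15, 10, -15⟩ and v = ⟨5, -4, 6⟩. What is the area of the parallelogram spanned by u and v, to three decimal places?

i: 10·6 - (-15)·(-4) = 60 - 60 = 0
j: (-15)·5 - 15·6 = -75 - 90 = -165
k: 15·(-4) - 10·5 = -60 - 50 = -110
u × v = (0, -165, -110)
|u × v| = √(0² + (-165)² + (-110)²) = √39325 ≈ 198.3053

198.305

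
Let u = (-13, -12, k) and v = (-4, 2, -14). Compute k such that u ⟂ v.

2

u · v = (-13)·(-4) + (-12)·2 + k·(-14) = 28 - 14k
Set equal to 0: -14k = -28, so k = 2.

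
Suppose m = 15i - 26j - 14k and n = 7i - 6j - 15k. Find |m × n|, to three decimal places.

i: (-26)·(-15) - (-14)·(-6) = 390 - 84 = 306
j: (-14)·7 - 15·(-15) = -98 - (-225) = 127
k: 15·(-6) - (-26)·7 = -90 - (-182) = 92
m × n = (306, 127, 92)
|m × n| = √(306² + 127² + 92²) = √118229 ≈ 343.8444

343.844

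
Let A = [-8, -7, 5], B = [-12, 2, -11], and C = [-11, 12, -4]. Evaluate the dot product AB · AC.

327

AB = B − A = (-4, 9, -16)
AC = C − A = (-3, 19, -9)
AB · AC = (-4)·(-3) + 9·19 + (-16)·(-9) = 12 + 171 + 144 = 327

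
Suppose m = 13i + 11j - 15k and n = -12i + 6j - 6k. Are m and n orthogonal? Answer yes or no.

yes

m · n = 13·(-12) + 11·6 + (-15)·(-6) = -156 + 66 + 90 = 0
Zero, so the vectors are orthogonal.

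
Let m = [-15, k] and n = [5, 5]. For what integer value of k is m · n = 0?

m · n = (-15)·5 + k·5 = -75 + 5k
Set equal to 0: 5k = 75, so k = 15.

15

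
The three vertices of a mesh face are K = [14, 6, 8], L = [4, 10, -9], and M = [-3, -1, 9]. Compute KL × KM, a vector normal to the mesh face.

(-115, 299, 138)

KL = (-10, 4, -17)
KM = (-17, -7, 1)
i: 4·1 - (-17)·(-7) = 4 - 119 = -115
j: (-17)·(-17) - (-10)·1 = 289 - (-10) = 299
k: (-10)·(-7) - 4·(-17) = 70 - (-68) = 138
KL × KM = (-115, 299, 138)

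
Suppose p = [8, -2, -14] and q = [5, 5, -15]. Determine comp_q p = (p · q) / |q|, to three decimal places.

p · q = 8·5 + (-2)·5 + (-14)·(-15) = 40 - 10 + 210 = 240
|q| = √(25 + 25 + 225) = √275 ≈ 16.5831
comp_q p = 240 / √275 ≈ 14.473

14.473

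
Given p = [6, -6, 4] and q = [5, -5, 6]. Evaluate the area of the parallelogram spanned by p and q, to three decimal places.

i: (-6)·6 - 4·(-5) = -36 - (-20) = -16
j: 4·5 - 6·6 = 20 - 36 = -16
k: 6·(-5) - (-6)·5 = -30 - (-30) = 0
p × q = (-16, -16, 0)
|p × q| = √((-16)² + (-16)² + 0²) = √512 ≈ 22.6274

22.627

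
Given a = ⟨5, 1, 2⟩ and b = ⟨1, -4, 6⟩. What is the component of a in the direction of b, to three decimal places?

a · b = 5·1 + 1·(-4) + 2·6 = 5 - 4 + 12 = 13
|b| = √(1 + 16 + 36) = √53 ≈ 7.2801
comp_b a = 13 / √53 ≈ 1.786

1.786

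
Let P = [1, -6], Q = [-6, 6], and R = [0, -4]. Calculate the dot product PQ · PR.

31

PQ = Q − P = (-7, 12)
PR = R − P = (-1, 2)
PQ · PR = (-7)·(-1) + 12·2 = 7 + 24 = 31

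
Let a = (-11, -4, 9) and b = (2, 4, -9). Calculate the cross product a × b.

(0, -81, -36)

i: (-4)·(-9) - 9·4 = 36 - 36 = 0
j: 9·2 - (-11)·(-9) = 18 - 99 = -81
k: (-11)·4 - (-4)·2 = -44 - (-8) = -36
a × b = (0, -81, -36)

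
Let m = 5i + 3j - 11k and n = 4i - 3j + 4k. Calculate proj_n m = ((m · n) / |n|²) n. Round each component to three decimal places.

(-3.220, 2.415, -3.220)

m · n = 5·4 + 3·(-3) + (-11)·4 = 20 - 9 - 44 = -33
|n|² = 16 + 9 + 16 = 41
proj_n m = (-33/41) · (4, -3, 4) ≈ (-3.220, 2.415, -3.220)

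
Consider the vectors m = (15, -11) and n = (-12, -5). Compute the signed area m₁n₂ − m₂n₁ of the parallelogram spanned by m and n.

15·(-5) - (-11)·(-12) = -75 - 132 = -207

-207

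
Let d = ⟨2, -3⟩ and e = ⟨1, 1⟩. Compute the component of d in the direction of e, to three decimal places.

d · e = 2·1 + (-3)·1 = 2 - 3 = -1
|e| = √(1 + 1) = √2 ≈ 1.4142
comp_e d = -1 / √2 ≈ -0.707

-0.707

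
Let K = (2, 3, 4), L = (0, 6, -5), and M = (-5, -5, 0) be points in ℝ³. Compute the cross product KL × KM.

KL = (-2, 3, -9)
KM = (-7, -8, -4)
i: 3·(-4) - (-9)·(-8) = -12 - 72 = -84
j: (-9)·(-7) - (-2)·(-4) = 63 - 8 = 55
k: (-2)·(-8) - 3·(-7) = 16 - (-21) = 37
KL × KM = (-84, 55, 37)

(-84, 55, 37)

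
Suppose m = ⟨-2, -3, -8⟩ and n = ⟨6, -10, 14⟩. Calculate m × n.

i: (-3)·14 - (-8)·(-10) = -42 - 80 = -122
j: (-8)·6 - (-2)·14 = -48 - (-28) = -20
k: (-2)·(-10) - (-3)·6 = 20 - (-18) = 38
m × n = (-122, -20, 38)

(-122, -20, 38)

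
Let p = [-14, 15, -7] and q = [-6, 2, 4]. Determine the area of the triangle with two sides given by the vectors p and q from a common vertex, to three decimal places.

68.782

i: 15·4 - (-7)·2 = 60 - (-14) = 74
j: (-7)·(-6) - (-14)·4 = 42 - (-56) = 98
k: (-14)·2 - 15·(-6) = -28 - (-90) = 62
p × q = (74, 98, 62)
|p × q| = √(74² + 98² + 62²) = √18924 ≈ 137.5645
area = ½ · 137.5645 ≈ 68.782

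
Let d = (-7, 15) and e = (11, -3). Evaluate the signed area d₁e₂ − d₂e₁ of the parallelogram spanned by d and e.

-144

(-7)·(-3) - 15·11 = 21 - 165 = -144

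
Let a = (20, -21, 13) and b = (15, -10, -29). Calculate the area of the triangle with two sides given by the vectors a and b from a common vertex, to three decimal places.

i: (-21)·(-29) - 13·(-10) = 609 - (-130) = 739
j: 13·15 - 20·(-29) = 195 - (-580) = 775
k: 20·(-10) - (-21)·15 = -200 - (-315) = 115
a × b = (739, 775, 115)
|a × b| = √(739² + 775² + 115²) = √1159971 ≈ 1077.0195
area = ½ · 1077.0195 ≈ 538.510

538.510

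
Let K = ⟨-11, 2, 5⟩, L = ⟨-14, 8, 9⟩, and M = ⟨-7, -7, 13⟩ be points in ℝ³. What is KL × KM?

KL = (-3, 6, 4)
KM = (4, -9, 8)
i: 6·8 - 4·(-9) = 48 - (-36) = 84
j: 4·4 - (-3)·8 = 16 - (-24) = 40
k: (-3)·(-9) - 6·4 = 27 - 24 = 3
KL × KM = (84, 40, 3)

(84, 40, 3)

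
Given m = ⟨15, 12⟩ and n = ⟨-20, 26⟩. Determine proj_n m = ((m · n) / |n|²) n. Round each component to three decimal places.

m · n = 15·(-20) + 12·26 = -300 + 312 = 12
|n|² = 400 + 676 = 1076
proj_n m = (12/1076) · (-20, 26) ≈ (-0.223, 0.290)

(-0.223, 0.290)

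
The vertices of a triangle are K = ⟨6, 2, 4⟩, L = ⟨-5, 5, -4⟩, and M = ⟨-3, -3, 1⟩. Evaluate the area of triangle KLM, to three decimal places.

51.590

KL = (-11, 3, -8),  KM = (-9, -5, -3)
i: 3·(-3) - (-8)·(-5) = -9 - 40 = -49
j: (-8)·(-9) - (-11)·(-3) = 72 - 33 = 39
k: (-11)·(-5) - 3·(-9) = 55 - (-27) = 82
KL × KM = (-49, 39, 82)
|KL × KM| = √10646 ≈ 103.1795
area = ½ · 103.1795 ≈ 51.590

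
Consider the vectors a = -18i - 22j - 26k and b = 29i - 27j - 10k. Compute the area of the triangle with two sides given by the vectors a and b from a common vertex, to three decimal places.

i: (-22)·(-10) - (-26)·(-27) = 220 - 702 = -482
j: (-26)·29 - (-18)·(-10) = -754 - 180 = -934
k: (-18)·(-27) - (-22)·29 = 486 - (-638) = 1124
a × b = (-482, -934, 1124)
|a × b| = √((-482)² + (-934)² + 1124²) = √2368056 ≈ 1538.8489
area = ½ · 1538.8489 ≈ 769.424

769.424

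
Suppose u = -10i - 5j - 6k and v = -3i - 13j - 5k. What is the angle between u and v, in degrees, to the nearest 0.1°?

u · v = (-10)·(-3) + (-5)·(-13) + (-6)·(-5) = 30 + 65 + 30 = 125
|u|² = 100 + 25 + 36 = 161,  |u| = √161 ≈ 12.688578
|v|² = 9 + 169 + 25 = 203,  |v| = √203 ≈ 14.247807
cos θ = 125 / (12.688578 · 14.247807) ≈ 0.69143
θ = arccos(0.69143) ≈ 46.3°

46.3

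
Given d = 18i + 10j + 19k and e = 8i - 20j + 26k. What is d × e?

(640, -316, -440)

i: 10·26 - 19·(-20) = 260 - (-380) = 640
j: 19·8 - 18·26 = 152 - 468 = -316
k: 18·(-20) - 10·8 = -360 - 80 = -440
d × e = (640, -316, -440)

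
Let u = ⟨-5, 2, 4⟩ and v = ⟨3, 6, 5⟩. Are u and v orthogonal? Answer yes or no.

no

u · v = (-5)·3 + 2·6 + 4·5 = -15 + 12 + 20 = 17
Nonzero, so the vectors are not orthogonal.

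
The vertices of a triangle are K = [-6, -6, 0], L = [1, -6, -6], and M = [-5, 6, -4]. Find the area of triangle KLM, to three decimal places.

KL = (7, 0, -6),  KM = (1, 12, -4)
i: 0·(-4) - (-6)·12 = 0 - (-72) = 72
j: (-6)·1 - 7·(-4) = -6 - (-28) = 22
k: 7·12 - 0·1 = 84 - 0 = 84
KL × KM = (72, 22, 84)
|KL × KM| = √12724 ≈ 112.8007
area = ½ · 112.8007 ≈ 56.400

56.400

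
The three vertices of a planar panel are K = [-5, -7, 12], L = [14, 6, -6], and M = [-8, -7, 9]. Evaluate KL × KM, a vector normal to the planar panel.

(-39, 111, 39)

KL = (19, 13, -18)
KM = (-3, 0, -3)
i: 13·(-3) - (-18)·0 = -39 - 0 = -39
j: (-18)·(-3) - 19·(-3) = 54 - (-57) = 111
k: 19·0 - 13·(-3) = 0 - (-39) = 39
KL × KM = (-39, 111, 39)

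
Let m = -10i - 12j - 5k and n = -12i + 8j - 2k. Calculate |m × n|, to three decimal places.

i: (-12)·(-2) - (-5)·8 = 24 - (-40) = 64
j: (-5)·(-12) - (-10)·(-2) = 60 - 20 = 40
k: (-10)·8 - (-12)·(-12) = -80 - 144 = -224
m × n = (64, 40, -224)
|m × n| = √(64² + 40² + (-224)²) = √55872 ≈ 236.3726

236.373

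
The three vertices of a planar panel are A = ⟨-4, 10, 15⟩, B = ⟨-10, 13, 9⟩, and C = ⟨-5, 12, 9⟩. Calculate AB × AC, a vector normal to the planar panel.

(-6, -30, -9)

AB = (-6, 3, -6)
AC = (-1, 2, -6)
i: 3·(-6) - (-6)·2 = -18 - (-12) = -6
j: (-6)·(-1) - (-6)·(-6) = 6 - 36 = -30
k: (-6)·2 - 3·(-1) = -12 - (-3) = -9
AB × AC = (-6, -30, -9)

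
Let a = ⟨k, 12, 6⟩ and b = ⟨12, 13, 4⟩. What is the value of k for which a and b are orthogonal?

-15

a · b = k·12 + 12·13 + 6·4 = 180 + 12k
Set equal to 0: 12k = -180, so k = -15.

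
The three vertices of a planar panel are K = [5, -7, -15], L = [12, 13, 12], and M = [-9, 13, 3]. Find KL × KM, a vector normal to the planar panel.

(-180, -504, 420)

KL = (7, 20, 27)
KM = (-14, 20, 18)
i: 20·18 - 27·20 = 360 - 540 = -180
j: 27·(-14) - 7·18 = -378 - 126 = -504
k: 7·20 - 20·(-14) = 140 - (-280) = 420
KL × KM = (-180, -504, 420)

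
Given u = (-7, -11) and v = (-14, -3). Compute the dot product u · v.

u · v = (-7)·(-14) + (-11)·(-3) = 98 + 33 = 131

131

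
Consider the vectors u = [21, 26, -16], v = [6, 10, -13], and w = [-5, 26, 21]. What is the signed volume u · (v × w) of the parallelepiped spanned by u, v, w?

v × w:
i: 10·21 - (-13)·26 = 210 - (-338) = 548
j: (-13)·(-5) - 6·21 = 65 - 126 = -61
k: 6·26 - 10·(-5) = 156 - (-50) = 206
v × w = (548, -61, 206)
u · (v × w) = 21·548 + 26·(-61) + (-16)·206 = 11508 - 1586 - 3296 = 6626

6626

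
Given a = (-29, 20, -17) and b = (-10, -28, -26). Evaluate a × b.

(-996, -584, 1012)

i: 20·(-26) - (-17)·(-28) = -520 - 476 = -996
j: (-17)·(-10) - (-29)·(-26) = 170 - 754 = -584
k: (-29)·(-28) - 20·(-10) = 812 - (-200) = 1012
a × b = (-996, -584, 1012)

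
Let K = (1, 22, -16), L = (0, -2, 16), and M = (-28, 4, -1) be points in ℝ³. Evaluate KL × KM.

(216, -913, -678)

KL = (-1, -24, 32)
KM = (-29, -18, 15)
i: (-24)·15 - 32·(-18) = -360 - (-576) = 216
j: 32·(-29) - (-1)·15 = -928 - (-15) = -913
k: (-1)·(-18) - (-24)·(-29) = 18 - 696 = -678
KL × KM = (216, -913, -678)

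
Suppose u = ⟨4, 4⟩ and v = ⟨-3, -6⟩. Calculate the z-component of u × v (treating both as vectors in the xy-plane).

4·(-6) - 4·(-3) = -24 - (-12) = -12

-12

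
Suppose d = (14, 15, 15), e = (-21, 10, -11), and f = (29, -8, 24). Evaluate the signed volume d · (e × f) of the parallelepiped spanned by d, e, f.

3073

e × f:
i: 10·24 - (-11)·(-8) = 240 - 88 = 152
j: (-11)·29 - (-21)·24 = -319 - (-504) = 185
k: (-21)·(-8) - 10·29 = 168 - 290 = -122
e × f = (152, 185, -122)
d · (e × f) = 14·152 + 15·185 + 15·(-122) = 2128 + 2775 - 1830 = 3073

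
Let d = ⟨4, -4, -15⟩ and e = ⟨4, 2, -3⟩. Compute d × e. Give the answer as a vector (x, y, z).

(42, -48, 24)

i: (-4)·(-3) - (-15)·2 = 12 - (-30) = 42
j: (-15)·4 - 4·(-3) = -60 - (-12) = -48
k: 4·2 - (-4)·4 = 8 - (-16) = 24
d × e = (42, -48, 24)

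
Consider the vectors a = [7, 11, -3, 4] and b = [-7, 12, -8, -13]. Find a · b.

55

a · b = 7·(-7) + 11·12 + (-3)·(-8) + 4·(-13) = -49 + 132 + 24 - 52 = 55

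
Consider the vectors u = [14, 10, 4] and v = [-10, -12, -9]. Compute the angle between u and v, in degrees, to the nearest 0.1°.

158.4

u · v = 14·(-10) + 10·(-12) + 4·(-9) = -140 - 120 - 36 = -296
|u|² = 196 + 100 + 16 = 312,  |u| = √312 ≈ 17.663522
|v|² = 100 + 144 + 81 = 325,  |v| = √325 ≈ 18.027756
cos θ = -296 / (17.663522 · 18.027756) ≈ -0.92955
θ = arccos(-0.92955) ≈ 158.4°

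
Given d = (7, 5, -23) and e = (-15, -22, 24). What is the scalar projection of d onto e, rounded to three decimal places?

-21.397

d · e = 7·(-15) + 5·(-22) + (-23)·24 = -105 - 110 - 552 = -767
|e| = √(225 + 484 + 576) = √1285 ≈ 35.8469
comp_e d = -767 / √1285 ≈ -21.397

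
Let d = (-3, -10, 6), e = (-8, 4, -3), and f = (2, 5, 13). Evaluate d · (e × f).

-1469

e × f:
i: 4·13 - (-3)·5 = 52 - (-15) = 67
j: (-3)·2 - (-8)·13 = -6 - (-104) = 98
k: (-8)·5 - 4·2 = -40 - 8 = -48
e × f = (67, 98, -48)
d · (e × f) = (-3)·67 + (-10)·98 + 6·(-48) = -201 - 980 - 288 = -1469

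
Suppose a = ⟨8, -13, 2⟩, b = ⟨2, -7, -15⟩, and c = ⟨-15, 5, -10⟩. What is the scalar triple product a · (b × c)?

-2215

b × c:
i: (-7)·(-10) - (-15)·5 = 70 - (-75) = 145
j: (-15)·(-15) - 2·(-10) = 225 - (-20) = 245
k: 2·5 - (-7)·(-15) = 10 - 105 = -95
b × c = (145, 245, -95)
a · (b × c) = 8·145 + (-13)·245 + 2·(-95) = 1160 - 3185 - 190 = -2215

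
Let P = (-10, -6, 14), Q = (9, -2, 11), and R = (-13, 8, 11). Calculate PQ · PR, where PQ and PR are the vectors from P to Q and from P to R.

PQ = Q − P = (19, 4, -3)
PR = R − P = (-3, 14, -3)
PQ · PR = 19·(-3) + 4·14 + (-3)·(-3) = -57 + 56 + 9 = 8

8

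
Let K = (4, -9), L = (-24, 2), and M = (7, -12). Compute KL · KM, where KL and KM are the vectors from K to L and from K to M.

KL = L − K = (-28, 11)
KM = M − K = (3, -3)
KL · KM = (-28)·3 + 11·(-3) = -84 - 33 = -117

-117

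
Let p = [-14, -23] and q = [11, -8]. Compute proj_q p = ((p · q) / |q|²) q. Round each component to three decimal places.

p · q = (-14)·11 + (-23)·(-8) = -154 + 184 = 30
|q|² = 121 + 64 = 185
proj_q p = (30/185) · (11, -8) ≈ (1.784, -1.297)

(1.784, -1.297)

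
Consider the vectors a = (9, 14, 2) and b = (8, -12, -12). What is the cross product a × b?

i: 14·(-12) - 2·(-12) = -168 - (-24) = -144
j: 2·8 - 9·(-12) = 16 - (-108) = 124
k: 9·(-12) - 14·8 = -108 - 112 = -220
a × b = (-144, 124, -220)

(-144, 124, -220)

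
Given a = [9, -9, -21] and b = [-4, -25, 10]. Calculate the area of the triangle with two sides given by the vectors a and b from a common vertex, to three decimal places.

i: (-9)·10 - (-21)·(-25) = -90 - 525 = -615
j: (-21)·(-4) - 9·10 = 84 - 90 = -6
k: 9·(-25) - (-9)·(-4) = -225 - 36 = -261
a × b = (-615, -6, -261)
|a × b| = √((-615)² + (-6)² + (-261)²) = √446382 ≈ 668.1183
area = ½ · 668.1183 ≈ 334.059

334.059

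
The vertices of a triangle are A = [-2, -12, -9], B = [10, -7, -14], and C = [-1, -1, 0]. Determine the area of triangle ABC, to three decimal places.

98.613

AB = (12, 5, -5),  AC = (1, 11, 9)
i: 5·9 - (-5)·11 = 45 - (-55) = 100
j: (-5)·1 - 12·9 = -5 - 108 = -113
k: 12·11 - 5·1 = 132 - 5 = 127
AB × AC = (100, -113, 127)
|AB × AC| = √38898 ≈ 197.2258
area = ½ · 197.2258 ≈ 98.613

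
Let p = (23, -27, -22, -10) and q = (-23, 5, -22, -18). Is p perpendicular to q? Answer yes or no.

yes

p · q = 23·(-23) + (-27)·5 + (-22)·(-22) + (-10)·(-18) = -529 - 135 + 484 + 180 = 0
Zero, so the vectors are orthogonal.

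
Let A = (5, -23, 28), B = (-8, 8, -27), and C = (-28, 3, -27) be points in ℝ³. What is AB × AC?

(-275, 1100, 685)

AB = (-13, 31, -55)
AC = (-33, 26, -55)
i: 31·(-55) - (-55)·26 = -1705 - (-1430) = -275
j: (-55)·(-33) - (-13)·(-55) = 1815 - 715 = 1100
k: (-13)·26 - 31·(-33) = -338 - (-1023) = 685
AB × AC = (-275, 1100, 685)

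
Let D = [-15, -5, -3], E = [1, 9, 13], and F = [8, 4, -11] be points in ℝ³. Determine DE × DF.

DE = (16, 14, 16)
DF = (23, 9, -8)
i: 14·(-8) - 16·9 = -112 - 144 = -256
j: 16·23 - 16·(-8) = 368 - (-128) = 496
k: 16·9 - 14·23 = 144 - 322 = -178
DE × DF = (-256, 496, -178)

(-256, 496, -178)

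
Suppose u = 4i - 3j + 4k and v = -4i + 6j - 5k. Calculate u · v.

u · v = 4·(-4) + (-3)·6 + 4·(-5) = -16 - 18 - 20 = -54

-54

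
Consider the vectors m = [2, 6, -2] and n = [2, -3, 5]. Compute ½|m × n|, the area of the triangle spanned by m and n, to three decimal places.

16.553

i: 6·5 - (-2)·(-3) = 30 - 6 = 24
j: (-2)·2 - 2·5 = -4 - 10 = -14
k: 2·(-3) - 6·2 = -6 - 12 = -18
m × n = (24, -14, -18)
|m × n| = √(24² + (-14)² + (-18)²) = √1096 ≈ 33.1059
area = ½ · 33.1059 ≈ 16.553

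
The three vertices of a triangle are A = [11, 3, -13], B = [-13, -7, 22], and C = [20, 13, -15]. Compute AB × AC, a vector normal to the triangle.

(-330, 267, -150)

AB = (-24, -10, 35)
AC = (9, 10, -2)
i: (-10)·(-2) - 35·10 = 20 - 350 = -330
j: 35·9 - (-24)·(-2) = 315 - 48 = 267
k: (-24)·10 - (-10)·9 = -240 - (-90) = -150
AB × AC = (-330, 267, -150)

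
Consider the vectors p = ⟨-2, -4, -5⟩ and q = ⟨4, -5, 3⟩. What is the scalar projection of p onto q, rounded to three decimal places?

p · q = (-2)·4 + (-4)·(-5) + (-5)·3 = -8 + 20 - 15 = -3
|q| = √(16 + 25 + 9) = √50 ≈ 7.0711
comp_q p = -3 / √50 ≈ -0.424

-0.424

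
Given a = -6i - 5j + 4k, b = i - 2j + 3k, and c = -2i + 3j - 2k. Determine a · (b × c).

46

b × c:
i: (-2)·(-2) - 3·3 = 4 - 9 = -5
j: 3·(-2) - 1·(-2) = -6 - (-2) = -4
k: 1·3 - (-2)·(-2) = 3 - 4 = -1
b × c = (-5, -4, -1)
a · (b × c) = (-6)·(-5) + (-5)·(-4) + 4·(-1) = 30 + 20 - 4 = 46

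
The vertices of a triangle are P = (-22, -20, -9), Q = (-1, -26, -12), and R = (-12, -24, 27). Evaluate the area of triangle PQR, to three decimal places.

PQ = (21, -6, -3),  PR = (10, -4, 36)
i: (-6)·36 - (-3)·(-4) = -216 - 12 = -228
j: (-3)·10 - 21·36 = -30 - 756 = -786
k: 21·(-4) - (-6)·10 = -84 - (-60) = -24
PQ × PR = (-228, -786, -24)
|PQ × PR| = √670356 ≈ 818.7527
area = ½ · 818.7527 ≈ 409.376

409.376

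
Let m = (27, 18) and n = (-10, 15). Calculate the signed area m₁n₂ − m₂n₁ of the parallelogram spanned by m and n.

585

27·15 - 18·(-10) = 405 - (-180) = 585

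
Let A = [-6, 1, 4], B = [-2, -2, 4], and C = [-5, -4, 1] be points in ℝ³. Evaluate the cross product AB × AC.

AB = (4, -3, 0)
AC = (1, -5, -3)
i: (-3)·(-3) - 0·(-5) = 9 - 0 = 9
j: 0·1 - 4·(-3) = 0 - (-12) = 12
k: 4·(-5) - (-3)·1 = -20 - (-3) = -17
AB × AC = (9, 12, -17)

(9, 12, -17)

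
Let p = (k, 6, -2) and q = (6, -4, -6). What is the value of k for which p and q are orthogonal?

p · q = k·6 + 6·(-4) + (-2)·(-6) = -12 + 6k
Set equal to 0: 6k = 12, so k = 2.

2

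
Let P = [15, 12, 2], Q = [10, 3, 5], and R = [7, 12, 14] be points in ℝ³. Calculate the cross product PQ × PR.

PQ = (-5, -9, 3)
PR = (-8, 0, 12)
i: (-9)·12 - 3·0 = -108 - 0 = -108
j: 3·(-8) - (-5)·12 = -24 - (-60) = 36
k: (-5)·0 - (-9)·(-8) = 0 - 72 = -72
PQ × PR = (-108, 36, -72)

(-108, 36, -72)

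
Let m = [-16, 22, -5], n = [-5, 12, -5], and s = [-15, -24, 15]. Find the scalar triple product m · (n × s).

840

n × s:
i: 12·15 - (-5)·(-24) = 180 - 120 = 60
j: (-5)·(-15) - (-5)·15 = 75 - (-75) = 150
k: (-5)·(-24) - 12·(-15) = 120 - (-180) = 300
n × s = (60, 150, 300)
m · (n × s) = (-16)·60 + 22·150 + (-5)·300 = -960 + 3300 - 1500 = 840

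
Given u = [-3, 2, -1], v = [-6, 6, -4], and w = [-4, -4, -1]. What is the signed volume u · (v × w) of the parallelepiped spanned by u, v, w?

38

v × w:
i: 6·(-1) - (-4)·(-4) = -6 - 16 = -22
j: (-4)·(-4) - (-6)·(-1) = 16 - 6 = 10
k: (-6)·(-4) - 6·(-4) = 24 - (-24) = 48
v × w = (-22, 10, 48)
u · (v × w) = (-3)·(-22) + 2·10 + (-1)·48 = 66 + 20 - 48 = 38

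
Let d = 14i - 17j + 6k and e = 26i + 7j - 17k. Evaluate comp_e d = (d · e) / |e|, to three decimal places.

4.491

d · e = 14·26 + (-17)·7 + 6·(-17) = 364 - 119 - 102 = 143
|e| = √(676 + 49 + 289) = √1014 ≈ 31.8434
comp_e d = 143 / √1014 ≈ 4.491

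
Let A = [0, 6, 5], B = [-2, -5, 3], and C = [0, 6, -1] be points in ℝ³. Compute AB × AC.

AB = (-2, -11, -2)
AC = (0, 0, -6)
i: (-11)·(-6) - (-2)·0 = 66 - 0 = 66
j: (-2)·0 - (-2)·(-6) = 0 - 12 = -12
k: (-2)·0 - (-11)·0 = 0 - 0 = 0
AB × AC = (66, -12, 0)

(66, -12, 0)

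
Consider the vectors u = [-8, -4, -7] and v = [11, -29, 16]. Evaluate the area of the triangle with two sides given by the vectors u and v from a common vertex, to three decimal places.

i: (-4)·16 - (-7)·(-29) = -64 - 203 = -267
j: (-7)·11 - (-8)·16 = -77 - (-128) = 51
k: (-8)·(-29) - (-4)·11 = 232 - (-44) = 276
u × v = (-267, 51, 276)
|u × v| = √((-267)² + 51² + 276²) = √150066 ≈ 387.3835
area = ½ · 387.3835 ≈ 193.692

193.692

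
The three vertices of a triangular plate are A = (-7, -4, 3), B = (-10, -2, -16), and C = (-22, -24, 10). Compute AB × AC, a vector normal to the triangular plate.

AB = (-3, 2, -19)
AC = (-15, -20, 7)
i: 2·7 - (-19)·(-20) = 14 - 380 = -366
j: (-19)·(-15) - (-3)·7 = 285 - (-21) = 306
k: (-3)·(-20) - 2·(-15) = 60 - (-30) = 90
AB × AC = (-366, 306, 90)

(-366, 306, 90)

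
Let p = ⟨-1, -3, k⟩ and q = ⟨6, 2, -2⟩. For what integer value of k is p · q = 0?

p · q = (-1)·6 + (-3)·2 + k·(-2) = -12 - 2k
Set equal to 0: -2k = 12, so k = -6.

-6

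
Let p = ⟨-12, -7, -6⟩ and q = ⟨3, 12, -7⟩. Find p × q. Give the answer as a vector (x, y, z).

(121, -102, -123)

i: (-7)·(-7) - (-6)·12 = 49 - (-72) = 121
j: (-6)·3 - (-12)·(-7) = -18 - 84 = -102
k: (-12)·12 - (-7)·3 = -144 - (-21) = -123
p × q = (121, -102, -123)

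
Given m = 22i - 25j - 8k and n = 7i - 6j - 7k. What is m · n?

m · n = 22·7 + (-25)·(-6) + (-8)·(-7) = 154 + 150 + 56 = 360

360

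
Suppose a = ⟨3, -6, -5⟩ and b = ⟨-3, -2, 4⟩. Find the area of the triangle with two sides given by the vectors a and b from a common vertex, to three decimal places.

20.863

i: (-6)·4 - (-5)·(-2) = -24 - 10 = -34
j: (-5)·(-3) - 3·4 = 15 - 12 = 3
k: 3·(-2) - (-6)·(-3) = -6 - 18 = -24
a × b = (-34, 3, -24)
|a × b| = √((-34)² + 3² + (-24)²) = √1741 ≈ 41.7253
area = ½ · 41.7253 ≈ 20.863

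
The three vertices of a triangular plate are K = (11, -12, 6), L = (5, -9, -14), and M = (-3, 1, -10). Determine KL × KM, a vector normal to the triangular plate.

(212, 184, -36)

KL = (-6, 3, -20)
KM = (-14, 13, -16)
i: 3·(-16) - (-20)·13 = -48 - (-260) = 212
j: (-20)·(-14) - (-6)·(-16) = 280 - 96 = 184
k: (-6)·13 - 3·(-14) = -78 - (-42) = -36
KL × KM = (212, 184, -36)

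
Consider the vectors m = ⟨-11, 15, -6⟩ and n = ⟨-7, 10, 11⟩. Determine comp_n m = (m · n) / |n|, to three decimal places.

m · n = (-11)·(-7) + 15·10 + (-6)·11 = 77 + 150 - 66 = 161
|n| = √(49 + 100 + 121) = √270 ≈ 16.4317
comp_n m = 161 / √270 ≈ 9.798

9.798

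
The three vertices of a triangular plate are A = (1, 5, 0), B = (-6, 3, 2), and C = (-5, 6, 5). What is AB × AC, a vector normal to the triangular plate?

(-12, 23, -19)

AB = (-7, -2, 2)
AC = (-6, 1, 5)
i: (-2)·5 - 2·1 = -10 - 2 = -12
j: 2·(-6) - (-7)·5 = -12 - (-35) = 23
k: (-7)·1 - (-2)·(-6) = -7 - 12 = -19
AB × AC = (-12, 23, -19)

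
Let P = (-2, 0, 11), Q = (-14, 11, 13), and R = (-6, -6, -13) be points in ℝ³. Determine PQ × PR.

PQ = (-12, 11, 2)
PR = (-4, -6, -24)
i: 11·(-24) - 2·(-6) = -264 - (-12) = -252
j: 2·(-4) - (-12)·(-24) = -8 - 288 = -296
k: (-12)·(-6) - 11·(-4) = 72 - (-44) = 116
PQ × PR = (-252, -296, 116)

(-252, -296, 116)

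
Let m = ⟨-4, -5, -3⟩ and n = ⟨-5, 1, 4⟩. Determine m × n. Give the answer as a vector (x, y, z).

i: (-5)·4 - (-3)·1 = -20 - (-3) = -17
j: (-3)·(-5) - (-4)·4 = 15 - (-16) = 31
k: (-4)·1 - (-5)·(-5) = -4 - 25 = -29
m × n = (-17, 31, -29)

(-17, 31, -29)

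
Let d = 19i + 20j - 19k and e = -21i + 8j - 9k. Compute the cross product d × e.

i: 20·(-9) - (-19)·8 = -180 - (-152) = -28
j: (-19)·(-21) - 19·(-9) = 399 - (-171) = 570
k: 19·8 - 20·(-21) = 152 - (-420) = 572
d × e = (-28, 570, 572)

(-28, 570, 572)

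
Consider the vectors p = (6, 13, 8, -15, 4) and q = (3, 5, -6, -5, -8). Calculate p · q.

p · q = 6·3 + 13·5 + 8·(-6) + (-15)·(-5) + 4·(-8) = 18 + 65 - 48 + 75 - 32 = 78

78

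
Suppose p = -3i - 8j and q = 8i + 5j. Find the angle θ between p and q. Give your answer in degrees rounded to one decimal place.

p · q = (-3)·8 + (-8)·5 = -24 - 40 = -64
|p|² = 9 + 64 = 73,  |p| = √73 ≈ 8.544004
|q|² = 64 + 25 = 89,  |q| = √89 ≈ 9.433981
cos θ = -64 / (8.544004 · 9.433981) ≈ -0.79401
θ = arccos(-0.79401) ≈ 142.6°

142.6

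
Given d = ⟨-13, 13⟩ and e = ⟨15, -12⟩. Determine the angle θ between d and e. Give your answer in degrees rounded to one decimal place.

d · e = (-13)·15 + 13·(-12) = -195 - 156 = -351
|d|² = 169 + 169 = 338,  |d| = √338 ≈ 18.384776
|e|² = 225 + 144 = 369,  |e| = √369 ≈ 19.209373
cos θ = -351 / (18.384776 · 19.209373) ≈ -0.99388
θ = arccos(-0.99388) ≈ 173.7°

173.7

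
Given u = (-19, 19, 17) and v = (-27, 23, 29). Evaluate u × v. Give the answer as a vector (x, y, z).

i: 19·29 - 17·23 = 551 - 391 = 160
j: 17·(-27) - (-19)·29 = -459 - (-551) = 92
k: (-19)·23 - 19·(-27) = -437 - (-513) = 76
u × v = (160, 92, 76)

(160, 92, 76)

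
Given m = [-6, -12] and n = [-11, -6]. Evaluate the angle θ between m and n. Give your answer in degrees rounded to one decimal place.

m · n = (-6)·(-11) + (-12)·(-6) = 66 + 72 = 138
|m|² = 36 + 144 = 180,  |m| = √180 ≈ 13.416408
|n|² = 121 + 36 = 157,  |n| = √157 ≈ 12.529964
cos θ = 138 / (13.416408 · 12.529964) ≈ 0.82091
θ = arccos(0.82091) ≈ 34.8°

34.8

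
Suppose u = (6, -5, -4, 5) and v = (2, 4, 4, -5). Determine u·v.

-49

u · v = 6·2 + (-5)·4 + (-4)·4 + 5·(-5) = 12 - 20 - 16 - 25 = -49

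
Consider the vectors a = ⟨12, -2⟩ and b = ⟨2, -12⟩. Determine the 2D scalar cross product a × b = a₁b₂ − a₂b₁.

-140

12·(-12) - (-2)·2 = -144 - (-4) = -140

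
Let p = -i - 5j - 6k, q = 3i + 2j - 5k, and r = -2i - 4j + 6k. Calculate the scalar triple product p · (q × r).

q × r:
i: 2·6 - (-5)·(-4) = 12 - 20 = -8
j: (-5)·(-2) - 3·6 = 10 - 18 = -8
k: 3·(-4) - 2·(-2) = -12 - (-4) = -8
q × r = (-8, -8, -8)
p · (q × r) = (-1)·(-8) + (-5)·(-8) + (-6)·(-8) = 8 + 40 + 48 = 96

96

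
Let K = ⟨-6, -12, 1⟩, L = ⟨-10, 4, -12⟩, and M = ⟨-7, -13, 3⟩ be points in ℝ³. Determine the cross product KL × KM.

KL = (-4, 16, -13)
KM = (-1, -1, 2)
i: 16·2 - (-13)·(-1) = 32 - 13 = 19
j: (-13)·(-1) - (-4)·2 = 13 - (-8) = 21
k: (-4)·(-1) - 16·(-1) = 4 - (-16) = 20
KL × KM = (19, 21, 20)

(19, 21, 20)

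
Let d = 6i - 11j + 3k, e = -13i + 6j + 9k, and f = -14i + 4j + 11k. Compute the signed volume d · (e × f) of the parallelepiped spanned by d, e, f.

e × f:
i: 6·11 - 9·4 = 66 - 36 = 30
j: 9·(-14) - (-13)·11 = -126 - (-143) = 17
k: (-13)·4 - 6·(-14) = -52 - (-84) = 32
e × f = (30, 17, 32)
d · (e × f) = 6·30 + (-11)·17 + 3·32 = 180 - 187 + 96 = 89

89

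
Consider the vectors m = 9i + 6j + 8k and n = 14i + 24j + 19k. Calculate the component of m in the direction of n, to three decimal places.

12.537

m · n = 9·14 + 6·24 + 8·19 = 126 + 144 + 152 = 422
|n| = √(196 + 576 + 361) = √1133 ≈ 33.6601
comp_n m = 422 / √1133 ≈ 12.537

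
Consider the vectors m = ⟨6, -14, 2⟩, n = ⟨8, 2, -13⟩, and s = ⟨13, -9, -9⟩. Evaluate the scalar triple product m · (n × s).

352

n × s:
i: 2·(-9) - (-13)·(-9) = -18 - 117 = -135
j: (-13)·13 - 8·(-9) = -169 - (-72) = -97
k: 8·(-9) - 2·13 = -72 - 26 = -98
n × s = (-135, -97, -98)
m · (n × s) = 6·(-135) + (-14)·(-97) + 2·(-98) = -810 + 1358 - 196 = 352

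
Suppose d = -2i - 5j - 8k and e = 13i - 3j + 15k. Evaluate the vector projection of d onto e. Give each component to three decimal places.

d · e = (-2)·13 + (-5)·(-3) + (-8)·15 = -26 + 15 - 120 = -131
|e|² = 169 + 9 + 225 = 403
proj_e d = (-131/403) · (13, -3, 15) ≈ (-4.226, 0.975, -4.876)

(-4.226, 0.975, -4.876)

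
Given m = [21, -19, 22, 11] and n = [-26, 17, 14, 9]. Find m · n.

m · n = 21·(-26) + (-19)·17 + 22·14 + 11·9 = -546 - 323 + 308 + 99 = -462

-462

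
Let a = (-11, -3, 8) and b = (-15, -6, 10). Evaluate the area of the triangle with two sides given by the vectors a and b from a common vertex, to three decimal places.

i: (-3)·10 - 8·(-6) = -30 - (-48) = 18
j: 8·(-15) - (-11)·10 = -120 - (-110) = -10
k: (-11)·(-6) - (-3)·(-15) = 66 - 45 = 21
a × b = (18, -10, 21)
|a × b| = √(18² + (-10)² + 21²) = √865 ≈ 29.4109
area = ½ · 29.4109 ≈ 14.705

14.705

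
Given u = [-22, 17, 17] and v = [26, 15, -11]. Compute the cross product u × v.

i: 17·(-11) - 17·15 = -187 - 255 = -442
j: 17·26 - (-22)·(-11) = 442 - 242 = 200
k: (-22)·15 - 17·26 = -330 - 442 = -772
u × v = (-442, 200, -772)

(-442, 200, -772)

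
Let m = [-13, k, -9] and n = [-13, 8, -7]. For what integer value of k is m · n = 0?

-29

m · n = (-13)·(-13) + k·8 + (-9)·(-7) = 232 + 8k
Set equal to 0: 8k = -232, so k = -29.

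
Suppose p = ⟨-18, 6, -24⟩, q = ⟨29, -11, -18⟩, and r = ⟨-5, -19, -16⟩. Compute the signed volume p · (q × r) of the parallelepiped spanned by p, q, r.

q × r:
i: (-11)·(-16) - (-18)·(-19) = 176 - 342 = -166
j: (-18)·(-5) - 29·(-16) = 90 - (-464) = 554
k: 29·(-19) - (-11)·(-5) = -551 - 55 = -606
q × r = (-166, 554, -606)
p · (q × r) = (-18)·(-166) + 6·554 + (-24)·(-606) = 2988 + 3324 + 14544 = 20856

20856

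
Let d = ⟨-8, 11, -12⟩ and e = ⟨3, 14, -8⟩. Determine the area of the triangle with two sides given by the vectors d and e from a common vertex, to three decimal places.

i: 11·(-8) - (-12)·14 = -88 - (-168) = 80
j: (-12)·3 - (-8)·(-8) = -36 - 64 = -100
k: (-8)·14 - 11·3 = -112 - 33 = -145
d × e = (80, -100, -145)
|d × e| = √(80² + (-100)² + (-145)²) = √37425 ≈ 193.4554
area = ½ · 193.4554 ≈ 96.728

96.728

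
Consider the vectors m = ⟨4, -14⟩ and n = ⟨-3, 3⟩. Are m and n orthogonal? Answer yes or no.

no

m · n = 4·(-3) + (-14)·3 = -12 - 42 = -54
Nonzero, so the vectors are not orthogonal.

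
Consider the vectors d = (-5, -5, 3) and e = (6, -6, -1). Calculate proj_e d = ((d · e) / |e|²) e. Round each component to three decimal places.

(-0.247, 0.247, 0.041)

d · e = (-5)·6 + (-5)·(-6) + 3·(-1) = -30 + 30 - 3 = -3
|e|² = 36 + 36 + 1 = 73
proj_e d = (-3/73) · (6, -6, -1) ≈ (-0.247, 0.247, 0.041)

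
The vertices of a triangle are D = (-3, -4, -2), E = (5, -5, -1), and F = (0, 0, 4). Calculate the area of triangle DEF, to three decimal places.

DE = (8, -1, 1),  DF = (3, 4, 6)
i: (-1)·6 - 1·4 = -6 - 4 = -10
j: 1·3 - 8·6 = 3 - 48 = -45
k: 8·4 - (-1)·3 = 32 - (-3) = 35
DE × DF = (-10, -45, 35)
|DE × DF| = √3350 ≈ 57.8792
area = ½ · 57.8792 ≈ 28.940

28.940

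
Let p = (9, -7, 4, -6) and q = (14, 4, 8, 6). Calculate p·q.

94

p · q = 9·14 + (-7)·4 + 4·8 + (-6)·6 = 126 - 28 + 32 - 36 = 94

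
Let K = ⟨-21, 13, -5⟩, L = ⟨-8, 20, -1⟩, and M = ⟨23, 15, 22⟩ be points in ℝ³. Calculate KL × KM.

(181, -175, -282)

KL = (13, 7, 4)
KM = (44, 2, 27)
i: 7·27 - 4·2 = 189 - 8 = 181
j: 4·44 - 13·27 = 176 - 351 = -175
k: 13·2 - 7·44 = 26 - 308 = -282
KL × KM = (181, -175, -282)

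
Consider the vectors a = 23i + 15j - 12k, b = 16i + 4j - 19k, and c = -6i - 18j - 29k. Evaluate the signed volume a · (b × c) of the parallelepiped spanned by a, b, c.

1304

b × c:
i: 4·(-29) - (-19)·(-18) = -116 - 342 = -458
j: (-19)·(-6) - 16·(-29) = 114 - (-464) = 578
k: 16·(-18) - 4·(-6) = -288 - (-24) = -264
b × c = (-458, 578, -264)
a · (b × c) = 23·(-458) + 15·578 + (-12)·(-264) = -10534 + 8670 + 3168 = 1304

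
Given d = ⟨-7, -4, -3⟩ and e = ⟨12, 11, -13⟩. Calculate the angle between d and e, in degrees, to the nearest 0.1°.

d · e = (-7)·12 + (-4)·11 + (-3)·(-13) = -84 - 44 + 39 = -89
|d|² = 49 + 16 + 9 = 74,  |d| = √74 ≈ 8.602325
|e|² = 144 + 121 + 169 = 434,  |e| = √434 ≈ 20.832667
cos θ = -89 / (8.602325 · 20.832667) ≈ -0.49663
θ = arccos(-0.49663) ≈ 119.8°

119.8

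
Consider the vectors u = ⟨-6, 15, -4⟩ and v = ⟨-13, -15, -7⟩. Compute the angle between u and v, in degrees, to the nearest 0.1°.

u · v = (-6)·(-13) + 15·(-15) + (-4)·(-7) = 78 - 225 + 28 = -119
|u|² = 36 + 225 + 16 = 277,  |u| = √277 ≈ 16.643317
|v|² = 169 + 225 + 49 = 443,  |v| = √443 ≈ 21.047565
cos θ = -119 / (16.643317 · 21.047565) ≈ -0.33971
θ = arccos(-0.33971) ≈ 109.9°

109.9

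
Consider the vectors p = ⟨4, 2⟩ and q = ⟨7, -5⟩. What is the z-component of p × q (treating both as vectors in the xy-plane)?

-34

4·(-5) - 2·7 = -20 - 14 = -34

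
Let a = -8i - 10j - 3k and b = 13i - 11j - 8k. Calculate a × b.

i: (-10)·(-8) - (-3)·(-11) = 80 - 33 = 47
j: (-3)·13 - (-8)·(-8) = -39 - 64 = -103
k: (-8)·(-11) - (-10)·13 = 88 - (-130) = 218
a × b = (47, -103, 218)

(47, -103, 218)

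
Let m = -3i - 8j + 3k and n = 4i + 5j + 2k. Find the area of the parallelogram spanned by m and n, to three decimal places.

39.674

i: (-8)·2 - 3·5 = -16 - 15 = -31
j: 3·4 - (-3)·2 = 12 - (-6) = 18
k: (-3)·5 - (-8)·4 = -15 - (-32) = 17
m × n = (-31, 18, 17)
|m × n| = √((-31)² + 18² + 17²) = √1574 ≈ 39.6737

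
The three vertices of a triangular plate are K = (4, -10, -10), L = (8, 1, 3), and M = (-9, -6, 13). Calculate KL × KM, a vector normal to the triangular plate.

KL = (4, 11, 13)
KM = (-13, 4, 23)
i: 11·23 - 13·4 = 253 - 52 = 201
j: 13·(-13) - 4·23 = -169 - 92 = -261
k: 4·4 - 11·(-13) = 16 - (-143) = 159
KL × KM = (201, -261, 159)

(201, -261, 159)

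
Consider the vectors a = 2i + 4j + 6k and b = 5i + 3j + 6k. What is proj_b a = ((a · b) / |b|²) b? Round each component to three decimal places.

a · b = 2·5 + 4·3 + 6·6 = 10 + 12 + 36 = 58
|b|² = 25 + 9 + 36 = 70
proj_b a = (58/70) · (5, 3, 6) ≈ (4.143, 2.486, 4.971)

(4.143, 2.486, 4.971)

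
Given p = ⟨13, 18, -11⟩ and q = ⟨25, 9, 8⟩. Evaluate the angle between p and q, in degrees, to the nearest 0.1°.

54.5

p · q = 13·25 + 18·9 + (-11)·8 = 325 + 162 - 88 = 399
|p|² = 169 + 324 + 121 = 614,  |p| = √614 ≈ 24.779023
|q|² = 625 + 81 + 64 = 770,  |q| = √770 ≈ 27.748874
cos θ = 399 / (24.779023 · 27.748874) ≈ 0.58029
θ = arccos(0.58029) ≈ 54.5°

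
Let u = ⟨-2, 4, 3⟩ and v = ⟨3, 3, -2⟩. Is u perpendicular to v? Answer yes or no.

yes

u · v = (-2)·3 + 4·3 + 3·(-2) = -6 + 12 - 6 = 0
Zero, so the vectors are orthogonal.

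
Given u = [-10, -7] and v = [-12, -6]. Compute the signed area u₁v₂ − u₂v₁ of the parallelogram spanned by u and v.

(-10)·(-6) - (-7)·(-12) = 60 - 84 = -24

-24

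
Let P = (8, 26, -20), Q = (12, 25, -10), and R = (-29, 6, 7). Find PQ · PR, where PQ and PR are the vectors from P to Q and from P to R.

PQ = Q − P = (4, -1, 10)
PR = R − P = (-37, -20, 27)
PQ · PR = 4·(-37) + (-1)·(-20) + 10·27 = -148 + 20 + 270 = 142

142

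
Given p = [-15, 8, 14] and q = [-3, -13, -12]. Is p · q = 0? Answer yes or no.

no

p · q = (-15)·(-3) + 8·(-13) + 14·(-12) = 45 - 104 - 168 = -227
Nonzero, so the vectors are not orthogonal.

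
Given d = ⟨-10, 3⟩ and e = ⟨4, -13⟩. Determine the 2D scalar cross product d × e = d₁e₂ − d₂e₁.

118

(-10)·(-13) - 3·4 = 130 - 12 = 118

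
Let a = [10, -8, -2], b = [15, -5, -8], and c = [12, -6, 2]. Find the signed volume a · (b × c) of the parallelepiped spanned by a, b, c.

488

b × c:
i: (-5)·2 - (-8)·(-6) = -10 - 48 = -58
j: (-8)·12 - 15·2 = -96 - 30 = -126
k: 15·(-6) - (-5)·12 = -90 - (-60) = -30
b × c = (-58, -126, -30)
a · (b × c) = 10·(-58) + (-8)·(-126) + (-2)·(-30) = -580 + 1008 + 60 = 488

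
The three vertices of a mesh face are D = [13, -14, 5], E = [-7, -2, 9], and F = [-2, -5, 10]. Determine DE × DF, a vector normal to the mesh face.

(24, 40, 0)

DE = (-20, 12, 4)
DF = (-15, 9, 5)
i: 12·5 - 4·9 = 60 - 36 = 24
j: 4·(-15) - (-20)·5 = -60 - (-100) = 40
k: (-20)·9 - 12·(-15) = -180 - (-180) = 0
DE × DF = (24, 40, 0)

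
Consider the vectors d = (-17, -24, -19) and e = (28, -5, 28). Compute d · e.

d · e = (-17)·28 + (-24)·(-5) + (-19)·28 = -476 + 120 - 532 = -888

-888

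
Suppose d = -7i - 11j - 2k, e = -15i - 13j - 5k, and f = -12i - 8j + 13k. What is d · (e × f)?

-1270

e × f:
i: (-13)·13 - (-5)·(-8) = -169 - 40 = -209
j: (-5)·(-12) - (-15)·13 = 60 - (-195) = 255
k: (-15)·(-8) - (-13)·(-12) = 120 - 156 = -36
e × f = (-209, 255, -36)
d · (e × f) = (-7)·(-209) + (-11)·255 + (-2)·(-36) = 1463 - 2805 + 72 = -1270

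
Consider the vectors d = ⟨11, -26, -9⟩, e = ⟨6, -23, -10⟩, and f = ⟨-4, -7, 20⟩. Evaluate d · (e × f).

-2544

e × f:
i: (-23)·20 - (-10)·(-7) = -460 - 70 = -530
j: (-10)·(-4) - 6·20 = 40 - 120 = -80
k: 6·(-7) - (-23)·(-4) = -42 - 92 = -134
e × f = (-530, -80, -134)
d · (e × f) = 11·(-530) + (-26)·(-80) + (-9)·(-134) = -5830 + 2080 + 1206 = -2544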